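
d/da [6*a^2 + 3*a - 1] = 12*a + 3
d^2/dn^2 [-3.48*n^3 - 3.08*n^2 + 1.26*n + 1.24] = -20.88*n - 6.16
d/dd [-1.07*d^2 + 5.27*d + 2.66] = 5.27 - 2.14*d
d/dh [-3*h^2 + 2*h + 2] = 2 - 6*h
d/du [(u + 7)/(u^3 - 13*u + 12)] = (u^3 - 13*u - (u + 7)*(3*u^2 - 13) + 12)/(u^3 - 13*u + 12)^2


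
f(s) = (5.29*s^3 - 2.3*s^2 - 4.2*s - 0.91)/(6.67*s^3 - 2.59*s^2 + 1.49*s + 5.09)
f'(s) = (-20.01*s^2 + 5.18*s - 1.49)*(5.29*s^3 - 2.3*s^2 - 4.2*s - 0.91)/(6.67*s^3 - 2.59*s^2 + 1.49*s + 5.09)^2 + (15.87*s^2 - 4.6*s - 4.2)/(6.67*s^3 - 2.59*s^2 + 1.49*s + 5.09)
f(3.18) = 0.67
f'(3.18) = 0.08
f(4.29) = 0.73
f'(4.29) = 0.03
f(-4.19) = 0.77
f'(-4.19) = -0.01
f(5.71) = 0.76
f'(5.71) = 0.01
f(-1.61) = 0.70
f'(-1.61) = -0.04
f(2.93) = 0.65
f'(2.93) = 0.11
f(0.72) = -0.43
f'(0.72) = 0.58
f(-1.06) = 0.73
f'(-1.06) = 0.40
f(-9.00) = 0.79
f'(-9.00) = -0.00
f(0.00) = -0.18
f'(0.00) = -0.77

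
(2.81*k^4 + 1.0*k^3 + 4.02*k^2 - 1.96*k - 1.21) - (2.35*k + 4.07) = 2.81*k^4 + 1.0*k^3 + 4.02*k^2 - 4.31*k - 5.28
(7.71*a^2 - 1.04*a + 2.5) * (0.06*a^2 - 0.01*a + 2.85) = 0.4626*a^4 - 0.1395*a^3 + 22.1339*a^2 - 2.989*a + 7.125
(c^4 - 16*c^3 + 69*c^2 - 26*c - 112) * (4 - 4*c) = -4*c^5 + 68*c^4 - 340*c^3 + 380*c^2 + 344*c - 448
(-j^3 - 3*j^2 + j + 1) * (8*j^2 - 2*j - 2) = -8*j^5 - 22*j^4 + 16*j^3 + 12*j^2 - 4*j - 2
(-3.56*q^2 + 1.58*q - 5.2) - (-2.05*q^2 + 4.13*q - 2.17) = -1.51*q^2 - 2.55*q - 3.03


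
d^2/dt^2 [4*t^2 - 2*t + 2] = 8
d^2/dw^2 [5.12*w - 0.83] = 0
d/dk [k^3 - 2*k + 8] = 3*k^2 - 2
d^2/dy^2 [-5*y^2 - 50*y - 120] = -10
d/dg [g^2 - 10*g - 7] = 2*g - 10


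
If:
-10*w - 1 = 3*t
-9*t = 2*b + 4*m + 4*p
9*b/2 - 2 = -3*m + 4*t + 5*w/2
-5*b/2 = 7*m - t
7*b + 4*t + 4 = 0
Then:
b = -120/937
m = -61/937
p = 7027/3748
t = -727/937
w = 622/4685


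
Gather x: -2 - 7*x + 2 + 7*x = 0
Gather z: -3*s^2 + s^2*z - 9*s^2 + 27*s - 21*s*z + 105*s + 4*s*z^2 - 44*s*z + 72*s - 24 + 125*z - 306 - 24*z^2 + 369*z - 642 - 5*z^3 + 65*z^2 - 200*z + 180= -12*s^2 + 204*s - 5*z^3 + z^2*(4*s + 41) + z*(s^2 - 65*s + 294) - 792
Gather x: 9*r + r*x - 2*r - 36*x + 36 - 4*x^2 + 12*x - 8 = 7*r - 4*x^2 + x*(r - 24) + 28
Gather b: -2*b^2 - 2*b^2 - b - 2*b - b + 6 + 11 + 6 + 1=-4*b^2 - 4*b + 24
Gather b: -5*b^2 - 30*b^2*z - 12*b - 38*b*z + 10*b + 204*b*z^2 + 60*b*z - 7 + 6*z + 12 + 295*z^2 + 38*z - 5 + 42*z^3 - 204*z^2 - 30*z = b^2*(-30*z - 5) + b*(204*z^2 + 22*z - 2) + 42*z^3 + 91*z^2 + 14*z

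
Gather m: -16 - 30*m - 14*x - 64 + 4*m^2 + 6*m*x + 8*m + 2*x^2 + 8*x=4*m^2 + m*(6*x - 22) + 2*x^2 - 6*x - 80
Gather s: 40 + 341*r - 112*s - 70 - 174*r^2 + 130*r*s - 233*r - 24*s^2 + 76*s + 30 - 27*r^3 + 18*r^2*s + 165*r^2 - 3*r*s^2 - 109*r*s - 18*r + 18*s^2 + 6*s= -27*r^3 - 9*r^2 + 90*r + s^2*(-3*r - 6) + s*(18*r^2 + 21*r - 30)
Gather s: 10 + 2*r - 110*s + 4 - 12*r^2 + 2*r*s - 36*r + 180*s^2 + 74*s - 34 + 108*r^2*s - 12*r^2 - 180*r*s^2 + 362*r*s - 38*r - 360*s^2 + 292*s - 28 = -24*r^2 - 72*r + s^2*(-180*r - 180) + s*(108*r^2 + 364*r + 256) - 48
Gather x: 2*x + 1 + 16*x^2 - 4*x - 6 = 16*x^2 - 2*x - 5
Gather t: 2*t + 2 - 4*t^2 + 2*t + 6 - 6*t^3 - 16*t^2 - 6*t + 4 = -6*t^3 - 20*t^2 - 2*t + 12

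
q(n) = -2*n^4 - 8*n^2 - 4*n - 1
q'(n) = -8*n^3 - 16*n - 4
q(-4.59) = -1038.91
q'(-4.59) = 843.06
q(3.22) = -311.83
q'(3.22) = -322.61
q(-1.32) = -15.73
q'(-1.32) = 35.52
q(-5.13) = -1576.17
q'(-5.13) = 1158.13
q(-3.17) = -270.67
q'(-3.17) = 301.56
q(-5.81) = -2526.76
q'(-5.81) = 1657.94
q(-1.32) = -15.73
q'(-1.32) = 35.52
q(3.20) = -305.44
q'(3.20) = -317.34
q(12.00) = -42673.00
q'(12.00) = -14020.00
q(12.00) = -42673.00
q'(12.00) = -14020.00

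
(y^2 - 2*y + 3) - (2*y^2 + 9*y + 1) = -y^2 - 11*y + 2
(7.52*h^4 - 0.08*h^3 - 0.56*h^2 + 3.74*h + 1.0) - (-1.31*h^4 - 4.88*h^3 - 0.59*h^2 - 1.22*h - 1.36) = 8.83*h^4 + 4.8*h^3 + 0.0299999999999999*h^2 + 4.96*h + 2.36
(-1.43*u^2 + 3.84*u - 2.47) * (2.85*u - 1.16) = -4.0755*u^3 + 12.6028*u^2 - 11.4939*u + 2.8652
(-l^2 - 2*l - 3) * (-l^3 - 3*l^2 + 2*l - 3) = l^5 + 5*l^4 + 7*l^3 + 8*l^2 + 9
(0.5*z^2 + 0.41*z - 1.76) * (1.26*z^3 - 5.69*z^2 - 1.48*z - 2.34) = 0.63*z^5 - 2.3284*z^4 - 5.2905*z^3 + 8.2376*z^2 + 1.6454*z + 4.1184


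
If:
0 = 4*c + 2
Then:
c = -1/2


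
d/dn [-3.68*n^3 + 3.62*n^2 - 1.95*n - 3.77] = -11.04*n^2 + 7.24*n - 1.95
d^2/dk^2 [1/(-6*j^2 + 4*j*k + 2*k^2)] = (3*j^2 - 2*j*k - k^2 + 4*(j + k)^2)/(-3*j^2 + 2*j*k + k^2)^3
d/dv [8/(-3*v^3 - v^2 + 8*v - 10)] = 8*(9*v^2 + 2*v - 8)/(3*v^3 + v^2 - 8*v + 10)^2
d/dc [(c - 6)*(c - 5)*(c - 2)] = 3*c^2 - 26*c + 52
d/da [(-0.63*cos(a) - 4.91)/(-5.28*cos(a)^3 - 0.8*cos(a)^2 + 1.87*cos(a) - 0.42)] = (6.6528*cos(a)^3 + 78.2784*cos(a)^2 + 7.856*cos(a) - 9.4463)*sin(a)/(27.8784*cos(a)^6 + 8.448*cos(a)^5 - 19.1072*cos(a)^4 + 1.4432*cos(a)^3 + 4.1689*cos(a)^2 - 1.5708*cos(a) + 0.1764)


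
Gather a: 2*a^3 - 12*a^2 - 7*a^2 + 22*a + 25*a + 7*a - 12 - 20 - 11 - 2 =2*a^3 - 19*a^2 + 54*a - 45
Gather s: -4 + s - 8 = s - 12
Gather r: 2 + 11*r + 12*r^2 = 12*r^2 + 11*r + 2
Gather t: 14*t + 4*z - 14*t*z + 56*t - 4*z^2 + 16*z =t*(70 - 14*z) - 4*z^2 + 20*z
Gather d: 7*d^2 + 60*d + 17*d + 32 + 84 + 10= 7*d^2 + 77*d + 126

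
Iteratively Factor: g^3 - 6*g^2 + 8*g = (g - 2)*(g^2 - 4*g) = (g - 4)*(g - 2)*(g)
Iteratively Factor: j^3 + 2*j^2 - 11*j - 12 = (j + 1)*(j^2 + j - 12) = (j - 3)*(j + 1)*(j + 4)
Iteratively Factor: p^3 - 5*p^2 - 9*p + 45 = (p + 3)*(p^2 - 8*p + 15) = (p - 3)*(p + 3)*(p - 5)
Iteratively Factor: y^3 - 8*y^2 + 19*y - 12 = (y - 3)*(y^2 - 5*y + 4) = (y - 3)*(y - 1)*(y - 4)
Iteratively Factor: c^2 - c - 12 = (c + 3)*(c - 4)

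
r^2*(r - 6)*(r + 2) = r^4 - 4*r^3 - 12*r^2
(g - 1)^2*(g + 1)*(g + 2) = g^4 + g^3 - 3*g^2 - g + 2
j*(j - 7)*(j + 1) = j^3 - 6*j^2 - 7*j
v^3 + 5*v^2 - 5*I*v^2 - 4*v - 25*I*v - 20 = (v + 5)*(v - 4*I)*(v - I)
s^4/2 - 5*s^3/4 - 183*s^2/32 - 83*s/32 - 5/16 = (s/2 + 1)*(s - 5)*(s + 1/4)^2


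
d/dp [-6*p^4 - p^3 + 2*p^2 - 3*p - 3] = -24*p^3 - 3*p^2 + 4*p - 3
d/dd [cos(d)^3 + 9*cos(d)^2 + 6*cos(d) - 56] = 3*(sin(d)^2 - 6*cos(d) - 3)*sin(d)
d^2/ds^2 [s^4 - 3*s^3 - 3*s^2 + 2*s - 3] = 12*s^2 - 18*s - 6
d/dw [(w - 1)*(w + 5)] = 2*w + 4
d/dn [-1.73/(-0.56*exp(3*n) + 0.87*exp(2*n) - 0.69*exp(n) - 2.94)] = (-2.9064*exp(2*n) + 3.0102*exp(n) - 1.1937)*exp(n)/(0.56*exp(3*n) - 0.87*exp(2*n) + 0.69*exp(n) + 2.94)^2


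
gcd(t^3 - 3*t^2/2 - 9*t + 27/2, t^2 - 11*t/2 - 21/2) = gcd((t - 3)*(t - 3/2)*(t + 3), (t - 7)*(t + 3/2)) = 1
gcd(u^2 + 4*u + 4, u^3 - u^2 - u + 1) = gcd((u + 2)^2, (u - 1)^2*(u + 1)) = 1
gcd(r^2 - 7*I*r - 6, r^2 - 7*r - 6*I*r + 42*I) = r - 6*I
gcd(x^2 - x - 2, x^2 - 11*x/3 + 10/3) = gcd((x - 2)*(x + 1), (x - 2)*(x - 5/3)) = x - 2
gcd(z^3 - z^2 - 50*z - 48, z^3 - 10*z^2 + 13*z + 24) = z^2 - 7*z - 8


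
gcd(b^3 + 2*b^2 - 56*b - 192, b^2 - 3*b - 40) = b - 8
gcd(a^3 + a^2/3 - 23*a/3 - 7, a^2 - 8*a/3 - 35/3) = a + 7/3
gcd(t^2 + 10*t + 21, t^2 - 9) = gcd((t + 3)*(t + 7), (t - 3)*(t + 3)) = t + 3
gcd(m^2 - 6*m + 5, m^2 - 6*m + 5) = m^2 - 6*m + 5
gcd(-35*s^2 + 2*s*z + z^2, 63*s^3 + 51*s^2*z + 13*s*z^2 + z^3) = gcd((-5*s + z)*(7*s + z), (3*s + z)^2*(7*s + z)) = 7*s + z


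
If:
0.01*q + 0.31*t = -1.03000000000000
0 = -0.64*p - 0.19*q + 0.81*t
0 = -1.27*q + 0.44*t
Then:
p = -3.82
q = -1.14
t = -3.29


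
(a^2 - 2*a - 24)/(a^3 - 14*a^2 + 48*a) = (a + 4)/(a*(a - 8))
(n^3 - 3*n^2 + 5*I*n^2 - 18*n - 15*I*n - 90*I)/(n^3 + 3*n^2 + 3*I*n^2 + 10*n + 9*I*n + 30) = (n - 6)/(n - 2*I)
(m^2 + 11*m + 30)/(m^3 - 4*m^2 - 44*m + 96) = (m + 5)/(m^2 - 10*m + 16)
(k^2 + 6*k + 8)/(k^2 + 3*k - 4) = (k + 2)/(k - 1)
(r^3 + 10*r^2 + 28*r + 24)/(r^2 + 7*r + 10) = (r^2 + 8*r + 12)/(r + 5)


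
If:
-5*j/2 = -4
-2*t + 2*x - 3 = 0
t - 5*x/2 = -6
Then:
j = 8/5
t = 3/2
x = 3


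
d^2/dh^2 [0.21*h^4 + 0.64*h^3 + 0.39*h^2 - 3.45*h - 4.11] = 2.52*h^2 + 3.84*h + 0.78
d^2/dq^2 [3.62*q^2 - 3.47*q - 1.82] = 7.24000000000000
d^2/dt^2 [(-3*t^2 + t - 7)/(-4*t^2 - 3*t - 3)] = 2*(-52*t^3 + 228*t^2 + 288*t + 15)/(64*t^6 + 144*t^5 + 252*t^4 + 243*t^3 + 189*t^2 + 81*t + 27)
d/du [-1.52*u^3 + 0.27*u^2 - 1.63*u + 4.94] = -4.56*u^2 + 0.54*u - 1.63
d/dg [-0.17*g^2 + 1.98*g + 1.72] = 1.98 - 0.34*g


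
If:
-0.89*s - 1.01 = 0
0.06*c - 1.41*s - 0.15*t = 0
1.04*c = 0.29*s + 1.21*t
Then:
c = 22.62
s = -1.13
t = 19.72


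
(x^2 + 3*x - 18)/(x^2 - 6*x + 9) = (x + 6)/(x - 3)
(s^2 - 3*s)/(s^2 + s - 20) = s*(s - 3)/(s^2 + s - 20)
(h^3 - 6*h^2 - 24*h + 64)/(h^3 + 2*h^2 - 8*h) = (h - 8)/h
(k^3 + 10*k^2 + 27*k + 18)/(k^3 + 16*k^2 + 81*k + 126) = (k + 1)/(k + 7)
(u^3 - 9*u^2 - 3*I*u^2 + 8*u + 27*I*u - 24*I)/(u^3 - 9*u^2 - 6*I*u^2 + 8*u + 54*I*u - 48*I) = (u - 3*I)/(u - 6*I)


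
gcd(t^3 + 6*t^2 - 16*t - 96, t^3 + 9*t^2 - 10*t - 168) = t^2 + 2*t - 24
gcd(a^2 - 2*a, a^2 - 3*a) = a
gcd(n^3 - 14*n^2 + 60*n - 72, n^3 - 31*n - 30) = n - 6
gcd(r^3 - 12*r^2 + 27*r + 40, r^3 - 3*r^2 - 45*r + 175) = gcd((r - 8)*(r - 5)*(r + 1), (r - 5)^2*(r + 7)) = r - 5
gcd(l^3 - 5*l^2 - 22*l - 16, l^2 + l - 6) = 1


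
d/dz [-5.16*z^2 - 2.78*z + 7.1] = -10.32*z - 2.78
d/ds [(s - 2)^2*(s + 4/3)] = (s - 2)*(9*s + 2)/3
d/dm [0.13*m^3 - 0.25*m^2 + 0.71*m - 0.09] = 0.39*m^2 - 0.5*m + 0.71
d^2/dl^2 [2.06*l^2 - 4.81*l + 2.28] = 4.12000000000000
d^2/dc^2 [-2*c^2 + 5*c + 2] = -4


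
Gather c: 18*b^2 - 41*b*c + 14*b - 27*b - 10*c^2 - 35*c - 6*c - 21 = 18*b^2 - 13*b - 10*c^2 + c*(-41*b - 41) - 21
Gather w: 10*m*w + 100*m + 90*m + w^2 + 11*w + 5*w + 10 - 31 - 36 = 190*m + w^2 + w*(10*m + 16) - 57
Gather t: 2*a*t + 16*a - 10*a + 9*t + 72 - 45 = 6*a + t*(2*a + 9) + 27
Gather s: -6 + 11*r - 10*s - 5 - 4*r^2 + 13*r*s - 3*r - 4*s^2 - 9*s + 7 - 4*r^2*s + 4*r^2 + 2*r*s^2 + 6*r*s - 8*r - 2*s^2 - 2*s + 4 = s^2*(2*r - 6) + s*(-4*r^2 + 19*r - 21)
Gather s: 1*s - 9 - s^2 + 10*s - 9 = -s^2 + 11*s - 18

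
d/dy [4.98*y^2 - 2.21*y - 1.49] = 9.96*y - 2.21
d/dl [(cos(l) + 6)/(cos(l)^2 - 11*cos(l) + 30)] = (cos(l)^2 + 12*cos(l) - 96)*sin(l)/(cos(l)^2 - 11*cos(l) + 30)^2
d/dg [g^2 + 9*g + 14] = 2*g + 9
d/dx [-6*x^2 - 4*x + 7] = -12*x - 4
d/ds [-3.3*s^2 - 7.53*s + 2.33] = -6.6*s - 7.53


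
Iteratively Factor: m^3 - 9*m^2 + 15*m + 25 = (m - 5)*(m^2 - 4*m - 5) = (m - 5)*(m + 1)*(m - 5)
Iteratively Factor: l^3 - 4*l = (l + 2)*(l^2 - 2*l) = l*(l + 2)*(l - 2)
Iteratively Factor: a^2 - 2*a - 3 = (a + 1)*(a - 3)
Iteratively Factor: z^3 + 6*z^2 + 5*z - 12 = (z + 3)*(z^2 + 3*z - 4) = (z - 1)*(z + 3)*(z + 4)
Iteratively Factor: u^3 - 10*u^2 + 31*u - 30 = (u - 5)*(u^2 - 5*u + 6) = (u - 5)*(u - 3)*(u - 2)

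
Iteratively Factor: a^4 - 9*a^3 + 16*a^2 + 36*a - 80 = (a + 2)*(a^3 - 11*a^2 + 38*a - 40) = (a - 2)*(a + 2)*(a^2 - 9*a + 20) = (a - 5)*(a - 2)*(a + 2)*(a - 4)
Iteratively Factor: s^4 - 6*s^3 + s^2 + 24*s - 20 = (s - 1)*(s^3 - 5*s^2 - 4*s + 20) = (s - 2)*(s - 1)*(s^2 - 3*s - 10) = (s - 5)*(s - 2)*(s - 1)*(s + 2)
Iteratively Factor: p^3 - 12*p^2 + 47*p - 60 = (p - 3)*(p^2 - 9*p + 20) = (p - 4)*(p - 3)*(p - 5)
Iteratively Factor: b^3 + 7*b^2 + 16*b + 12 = (b + 3)*(b^2 + 4*b + 4) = (b + 2)*(b + 3)*(b + 2)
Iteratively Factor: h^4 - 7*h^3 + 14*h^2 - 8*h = (h - 1)*(h^3 - 6*h^2 + 8*h) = (h - 2)*(h - 1)*(h^2 - 4*h) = (h - 4)*(h - 2)*(h - 1)*(h)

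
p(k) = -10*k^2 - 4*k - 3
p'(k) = -20*k - 4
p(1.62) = -35.72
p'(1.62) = -36.40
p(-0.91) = -7.64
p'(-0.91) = 14.20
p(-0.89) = -7.36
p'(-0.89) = 13.80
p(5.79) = -361.40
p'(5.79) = -119.80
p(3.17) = -116.17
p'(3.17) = -67.40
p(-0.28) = -2.66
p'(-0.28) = 1.60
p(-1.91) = -31.84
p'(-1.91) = 34.20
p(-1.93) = -32.53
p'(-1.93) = 34.60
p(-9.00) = -777.00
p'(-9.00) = 176.00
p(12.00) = -1491.00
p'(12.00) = -244.00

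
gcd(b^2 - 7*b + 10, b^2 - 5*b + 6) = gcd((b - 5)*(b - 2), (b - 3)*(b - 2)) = b - 2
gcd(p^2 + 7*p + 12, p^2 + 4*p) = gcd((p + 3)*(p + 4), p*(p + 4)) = p + 4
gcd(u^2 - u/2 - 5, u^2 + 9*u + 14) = u + 2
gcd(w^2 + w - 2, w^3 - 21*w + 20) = w - 1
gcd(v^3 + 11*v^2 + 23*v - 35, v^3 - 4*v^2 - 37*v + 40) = v^2 + 4*v - 5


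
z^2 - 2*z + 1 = (z - 1)^2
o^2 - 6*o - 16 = (o - 8)*(o + 2)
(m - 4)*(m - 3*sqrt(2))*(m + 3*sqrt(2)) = m^3 - 4*m^2 - 18*m + 72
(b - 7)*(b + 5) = b^2 - 2*b - 35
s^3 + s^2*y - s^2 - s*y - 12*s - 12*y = (s - 4)*(s + 3)*(s + y)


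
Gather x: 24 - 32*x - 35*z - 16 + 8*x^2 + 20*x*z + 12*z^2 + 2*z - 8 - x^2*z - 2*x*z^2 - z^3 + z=x^2*(8 - z) + x*(-2*z^2 + 20*z - 32) - z^3 + 12*z^2 - 32*z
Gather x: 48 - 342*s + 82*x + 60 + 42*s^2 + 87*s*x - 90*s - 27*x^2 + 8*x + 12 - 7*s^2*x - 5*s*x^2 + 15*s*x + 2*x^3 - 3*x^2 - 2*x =42*s^2 - 432*s + 2*x^3 + x^2*(-5*s - 30) + x*(-7*s^2 + 102*s + 88) + 120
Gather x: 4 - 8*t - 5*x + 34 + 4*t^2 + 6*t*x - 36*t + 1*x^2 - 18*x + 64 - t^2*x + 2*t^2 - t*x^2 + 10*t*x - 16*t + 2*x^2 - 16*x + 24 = 6*t^2 - 60*t + x^2*(3 - t) + x*(-t^2 + 16*t - 39) + 126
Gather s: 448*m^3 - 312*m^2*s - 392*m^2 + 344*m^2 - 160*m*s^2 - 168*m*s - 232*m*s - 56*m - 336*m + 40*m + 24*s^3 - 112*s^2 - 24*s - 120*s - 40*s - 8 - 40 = 448*m^3 - 48*m^2 - 352*m + 24*s^3 + s^2*(-160*m - 112) + s*(-312*m^2 - 400*m - 184) - 48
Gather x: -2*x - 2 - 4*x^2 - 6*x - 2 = -4*x^2 - 8*x - 4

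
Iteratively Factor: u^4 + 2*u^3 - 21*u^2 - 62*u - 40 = (u + 2)*(u^3 - 21*u - 20) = (u - 5)*(u + 2)*(u^2 + 5*u + 4) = (u - 5)*(u + 1)*(u + 2)*(u + 4)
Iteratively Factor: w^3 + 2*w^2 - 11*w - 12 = (w - 3)*(w^2 + 5*w + 4) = (w - 3)*(w + 1)*(w + 4)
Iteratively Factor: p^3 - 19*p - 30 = (p + 3)*(p^2 - 3*p - 10) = (p - 5)*(p + 3)*(p + 2)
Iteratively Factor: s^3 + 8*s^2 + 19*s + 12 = (s + 1)*(s^2 + 7*s + 12) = (s + 1)*(s + 4)*(s + 3)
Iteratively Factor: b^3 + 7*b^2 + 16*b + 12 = (b + 3)*(b^2 + 4*b + 4) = (b + 2)*(b + 3)*(b + 2)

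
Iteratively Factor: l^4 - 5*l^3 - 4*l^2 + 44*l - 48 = (l - 4)*(l^3 - l^2 - 8*l + 12) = (l - 4)*(l + 3)*(l^2 - 4*l + 4) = (l - 4)*(l - 2)*(l + 3)*(l - 2)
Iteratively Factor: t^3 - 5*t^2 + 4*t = (t - 1)*(t^2 - 4*t) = (t - 4)*(t - 1)*(t)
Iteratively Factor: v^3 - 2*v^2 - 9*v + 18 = (v + 3)*(v^2 - 5*v + 6) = (v - 2)*(v + 3)*(v - 3)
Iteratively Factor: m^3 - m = (m + 1)*(m^2 - m) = m*(m + 1)*(m - 1)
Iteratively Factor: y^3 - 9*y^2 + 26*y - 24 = (y - 2)*(y^2 - 7*y + 12) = (y - 4)*(y - 2)*(y - 3)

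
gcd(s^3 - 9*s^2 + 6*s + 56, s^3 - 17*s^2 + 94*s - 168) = s^2 - 11*s + 28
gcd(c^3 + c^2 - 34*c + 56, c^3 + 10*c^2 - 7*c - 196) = c^2 + 3*c - 28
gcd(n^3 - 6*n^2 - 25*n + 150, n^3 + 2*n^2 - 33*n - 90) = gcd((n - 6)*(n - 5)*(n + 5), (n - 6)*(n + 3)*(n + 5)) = n^2 - n - 30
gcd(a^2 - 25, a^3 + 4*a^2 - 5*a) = a + 5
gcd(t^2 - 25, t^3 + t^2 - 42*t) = 1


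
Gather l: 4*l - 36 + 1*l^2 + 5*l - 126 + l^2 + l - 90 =2*l^2 + 10*l - 252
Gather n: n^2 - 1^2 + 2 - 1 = n^2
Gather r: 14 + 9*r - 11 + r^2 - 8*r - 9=r^2 + r - 6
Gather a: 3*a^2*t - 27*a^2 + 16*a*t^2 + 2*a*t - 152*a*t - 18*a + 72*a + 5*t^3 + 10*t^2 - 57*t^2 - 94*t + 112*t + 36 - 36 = a^2*(3*t - 27) + a*(16*t^2 - 150*t + 54) + 5*t^3 - 47*t^2 + 18*t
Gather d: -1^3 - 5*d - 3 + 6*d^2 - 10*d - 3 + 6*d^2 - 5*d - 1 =12*d^2 - 20*d - 8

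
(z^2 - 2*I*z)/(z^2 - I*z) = (z - 2*I)/(z - I)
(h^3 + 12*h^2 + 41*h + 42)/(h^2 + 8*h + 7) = (h^2 + 5*h + 6)/(h + 1)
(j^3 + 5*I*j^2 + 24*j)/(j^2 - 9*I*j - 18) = j*(j + 8*I)/(j - 6*I)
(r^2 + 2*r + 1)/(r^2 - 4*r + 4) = (r^2 + 2*r + 1)/(r^2 - 4*r + 4)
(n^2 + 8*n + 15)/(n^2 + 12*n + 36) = (n^2 + 8*n + 15)/(n^2 + 12*n + 36)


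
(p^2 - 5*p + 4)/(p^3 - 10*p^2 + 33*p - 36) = (p - 1)/(p^2 - 6*p + 9)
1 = 1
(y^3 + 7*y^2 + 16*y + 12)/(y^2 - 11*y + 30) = (y^3 + 7*y^2 + 16*y + 12)/(y^2 - 11*y + 30)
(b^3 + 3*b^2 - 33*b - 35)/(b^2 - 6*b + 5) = (b^2 + 8*b + 7)/(b - 1)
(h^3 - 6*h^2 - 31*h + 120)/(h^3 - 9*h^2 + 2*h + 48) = (h + 5)/(h + 2)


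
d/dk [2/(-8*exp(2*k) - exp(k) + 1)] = (32*exp(k) + 2)*exp(k)/(8*exp(2*k) + exp(k) - 1)^2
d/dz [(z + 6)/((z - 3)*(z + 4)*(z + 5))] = 2*(-z^3 - 12*z^2 - 36*z - 9)/(z^6 + 12*z^5 + 22*z^4 - 204*z^3 - 671*z^2 + 840*z + 3600)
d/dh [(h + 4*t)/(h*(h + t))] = (-h^2 - 8*h*t - 4*t^2)/(h^2*(h^2 + 2*h*t + t^2))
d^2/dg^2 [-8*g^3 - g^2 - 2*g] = -48*g - 2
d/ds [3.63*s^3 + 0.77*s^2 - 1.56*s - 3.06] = 10.89*s^2 + 1.54*s - 1.56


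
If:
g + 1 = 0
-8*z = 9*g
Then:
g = -1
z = 9/8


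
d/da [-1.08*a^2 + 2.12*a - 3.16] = 2.12 - 2.16*a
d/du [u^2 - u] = 2*u - 1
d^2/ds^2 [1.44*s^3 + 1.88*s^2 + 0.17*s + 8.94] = 8.64*s + 3.76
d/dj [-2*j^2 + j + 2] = 1 - 4*j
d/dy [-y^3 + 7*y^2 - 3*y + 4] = -3*y^2 + 14*y - 3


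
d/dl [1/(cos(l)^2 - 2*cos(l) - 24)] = 2*(cos(l) - 1)*sin(l)/(sin(l)^2 + 2*cos(l) + 23)^2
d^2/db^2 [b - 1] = 0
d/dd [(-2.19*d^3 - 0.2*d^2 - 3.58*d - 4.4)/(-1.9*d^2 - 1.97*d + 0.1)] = (4.161*d^4 + 8.6286*d^3 - 7.065*d^2 - 16.76*d - 9.026)/(3.61*d^4 + 7.486*d^3 + 3.5009*d^2 - 0.394*d + 0.01)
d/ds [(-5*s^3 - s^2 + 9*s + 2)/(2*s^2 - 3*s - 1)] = (-10*s^4 + 30*s^3 - 6*s - 3)/(4*s^4 - 12*s^3 + 5*s^2 + 6*s + 1)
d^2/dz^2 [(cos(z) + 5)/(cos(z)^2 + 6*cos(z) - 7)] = (-9*(1 - cos(2*z))^2*cos(z)/4 - 7*(1 - cos(2*z))^2/2 - 134*cos(z) - 180*cos(2*z) - 69*cos(3*z)/2 + cos(5*z)/2 + 348)/((cos(z) - 1)^3*(cos(z) + 7)^3)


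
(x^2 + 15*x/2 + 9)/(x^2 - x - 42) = (x + 3/2)/(x - 7)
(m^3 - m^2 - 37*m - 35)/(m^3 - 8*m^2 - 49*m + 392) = (m^2 + 6*m + 5)/(m^2 - m - 56)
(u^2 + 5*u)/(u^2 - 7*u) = (u + 5)/(u - 7)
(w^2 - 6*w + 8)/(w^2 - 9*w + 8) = (w^2 - 6*w + 8)/(w^2 - 9*w + 8)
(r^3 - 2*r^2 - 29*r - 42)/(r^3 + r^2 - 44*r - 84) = (r + 3)/(r + 6)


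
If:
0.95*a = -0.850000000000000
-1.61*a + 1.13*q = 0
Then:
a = -0.89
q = -1.27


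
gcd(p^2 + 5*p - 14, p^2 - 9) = 1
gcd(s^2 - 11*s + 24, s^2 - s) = 1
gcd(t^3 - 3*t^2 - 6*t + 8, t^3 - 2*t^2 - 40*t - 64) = t + 2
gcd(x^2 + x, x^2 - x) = x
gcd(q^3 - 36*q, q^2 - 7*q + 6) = q - 6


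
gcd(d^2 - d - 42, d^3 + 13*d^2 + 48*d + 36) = d + 6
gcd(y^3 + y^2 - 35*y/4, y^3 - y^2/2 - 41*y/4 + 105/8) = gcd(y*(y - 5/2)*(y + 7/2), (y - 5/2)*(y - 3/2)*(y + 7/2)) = y^2 + y - 35/4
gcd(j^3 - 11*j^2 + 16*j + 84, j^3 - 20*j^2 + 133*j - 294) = j^2 - 13*j + 42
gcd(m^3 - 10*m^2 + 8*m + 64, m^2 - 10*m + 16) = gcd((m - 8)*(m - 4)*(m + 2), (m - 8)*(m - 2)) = m - 8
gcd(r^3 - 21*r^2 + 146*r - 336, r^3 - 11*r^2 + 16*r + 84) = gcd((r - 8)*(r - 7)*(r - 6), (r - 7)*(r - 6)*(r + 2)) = r^2 - 13*r + 42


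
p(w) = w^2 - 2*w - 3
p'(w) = 2*w - 2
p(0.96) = -4.00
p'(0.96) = -0.08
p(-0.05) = -2.90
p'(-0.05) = -2.10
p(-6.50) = 52.25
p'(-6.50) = -15.00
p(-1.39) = 1.71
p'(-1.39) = -4.78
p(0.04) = -3.08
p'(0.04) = -1.92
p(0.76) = -3.94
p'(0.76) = -0.48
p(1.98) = -3.04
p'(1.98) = 1.96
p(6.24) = 23.46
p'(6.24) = 10.48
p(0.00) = -3.00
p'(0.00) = -2.00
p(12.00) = 117.00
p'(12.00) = 22.00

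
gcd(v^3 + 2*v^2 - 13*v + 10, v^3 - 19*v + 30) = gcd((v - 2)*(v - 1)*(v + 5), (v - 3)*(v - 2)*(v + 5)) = v^2 + 3*v - 10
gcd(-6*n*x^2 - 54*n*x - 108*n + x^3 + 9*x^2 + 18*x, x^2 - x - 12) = x + 3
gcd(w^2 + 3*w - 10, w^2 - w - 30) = w + 5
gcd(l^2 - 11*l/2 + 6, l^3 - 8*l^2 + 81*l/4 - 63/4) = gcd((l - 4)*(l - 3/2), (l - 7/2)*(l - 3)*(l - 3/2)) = l - 3/2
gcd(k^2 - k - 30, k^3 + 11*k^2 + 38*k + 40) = k + 5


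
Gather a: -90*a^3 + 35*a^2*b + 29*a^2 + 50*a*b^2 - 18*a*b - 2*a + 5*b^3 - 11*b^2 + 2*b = -90*a^3 + a^2*(35*b + 29) + a*(50*b^2 - 18*b - 2) + 5*b^3 - 11*b^2 + 2*b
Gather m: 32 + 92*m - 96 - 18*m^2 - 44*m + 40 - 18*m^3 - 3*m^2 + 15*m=-18*m^3 - 21*m^2 + 63*m - 24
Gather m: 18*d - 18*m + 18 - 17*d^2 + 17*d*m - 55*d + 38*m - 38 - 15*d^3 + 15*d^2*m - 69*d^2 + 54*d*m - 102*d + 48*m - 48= -15*d^3 - 86*d^2 - 139*d + m*(15*d^2 + 71*d + 68) - 68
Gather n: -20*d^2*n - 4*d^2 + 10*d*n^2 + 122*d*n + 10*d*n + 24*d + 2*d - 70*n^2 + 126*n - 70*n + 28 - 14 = -4*d^2 + 26*d + n^2*(10*d - 70) + n*(-20*d^2 + 132*d + 56) + 14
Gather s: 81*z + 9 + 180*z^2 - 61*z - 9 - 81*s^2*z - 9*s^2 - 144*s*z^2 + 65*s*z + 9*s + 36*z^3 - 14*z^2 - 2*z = s^2*(-81*z - 9) + s*(-144*z^2 + 65*z + 9) + 36*z^3 + 166*z^2 + 18*z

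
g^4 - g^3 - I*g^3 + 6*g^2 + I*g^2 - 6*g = g*(g - 1)*(g - 3*I)*(g + 2*I)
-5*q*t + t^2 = t*(-5*q + t)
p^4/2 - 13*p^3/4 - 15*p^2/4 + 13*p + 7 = (p/2 + 1)*(p - 7)*(p - 2)*(p + 1/2)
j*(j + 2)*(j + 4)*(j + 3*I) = j^4 + 6*j^3 + 3*I*j^3 + 8*j^2 + 18*I*j^2 + 24*I*j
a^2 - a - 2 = (a - 2)*(a + 1)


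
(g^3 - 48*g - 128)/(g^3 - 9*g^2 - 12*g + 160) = (g + 4)/(g - 5)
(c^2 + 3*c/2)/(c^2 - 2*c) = (c + 3/2)/(c - 2)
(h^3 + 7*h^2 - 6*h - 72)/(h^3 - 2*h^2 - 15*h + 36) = (h + 6)/(h - 3)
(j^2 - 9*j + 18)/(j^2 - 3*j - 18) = (j - 3)/(j + 3)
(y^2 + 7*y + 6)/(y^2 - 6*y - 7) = (y + 6)/(y - 7)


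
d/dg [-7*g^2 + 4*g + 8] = 4 - 14*g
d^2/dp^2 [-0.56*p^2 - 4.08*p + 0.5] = -1.12000000000000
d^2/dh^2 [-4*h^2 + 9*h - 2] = -8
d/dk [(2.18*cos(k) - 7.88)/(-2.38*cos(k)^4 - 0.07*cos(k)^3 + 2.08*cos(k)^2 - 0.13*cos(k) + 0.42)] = (-15.5652*cos(k)^4 + 74.7124*cos(k)^3 + 6.1892*cos(k)^2 - 32.7808*cos(k) + 0.1088)*sin(k)/(5.6644*cos(k)^8 + 0.3332*cos(k)^7 - 9.8959*cos(k)^6 + 0.3276*cos(k)^5 + 2.3454*cos(k)^4 - 0.5996*cos(k)^3 + 1.7641*cos(k)^2 - 0.1092*cos(k) + 0.1764)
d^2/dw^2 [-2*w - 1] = 0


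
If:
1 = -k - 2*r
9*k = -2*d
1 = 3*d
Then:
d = 1/3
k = -2/27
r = -25/54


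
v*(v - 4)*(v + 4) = v^3 - 16*v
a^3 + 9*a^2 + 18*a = a*(a + 3)*(a + 6)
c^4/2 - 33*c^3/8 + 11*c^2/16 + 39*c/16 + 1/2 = (c/2 + 1/4)*(c - 8)*(c - 1)*(c + 1/4)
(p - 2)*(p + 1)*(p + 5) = p^3 + 4*p^2 - 7*p - 10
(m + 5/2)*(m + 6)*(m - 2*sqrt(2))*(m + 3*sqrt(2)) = m^4 + sqrt(2)*m^3 + 17*m^3/2 + 3*m^2 + 17*sqrt(2)*m^2/2 - 102*m + 15*sqrt(2)*m - 180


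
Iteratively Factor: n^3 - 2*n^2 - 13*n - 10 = (n + 2)*(n^2 - 4*n - 5) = (n + 1)*(n + 2)*(n - 5)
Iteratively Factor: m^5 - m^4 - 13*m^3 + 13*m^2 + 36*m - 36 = (m - 1)*(m^4 - 13*m^2 + 36) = (m - 3)*(m - 1)*(m^3 + 3*m^2 - 4*m - 12) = (m - 3)*(m - 1)*(m + 3)*(m^2 - 4) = (m - 3)*(m - 2)*(m - 1)*(m + 3)*(m + 2)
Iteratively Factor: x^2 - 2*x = (x)*(x - 2)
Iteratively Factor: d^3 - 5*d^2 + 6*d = (d - 2)*(d^2 - 3*d) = (d - 3)*(d - 2)*(d)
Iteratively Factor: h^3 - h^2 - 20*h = (h + 4)*(h^2 - 5*h) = h*(h + 4)*(h - 5)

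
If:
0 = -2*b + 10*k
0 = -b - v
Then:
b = -v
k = -v/5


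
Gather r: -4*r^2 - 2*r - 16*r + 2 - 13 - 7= -4*r^2 - 18*r - 18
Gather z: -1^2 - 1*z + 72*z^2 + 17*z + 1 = 72*z^2 + 16*z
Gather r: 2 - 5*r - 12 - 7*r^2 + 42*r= -7*r^2 + 37*r - 10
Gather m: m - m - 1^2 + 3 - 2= 0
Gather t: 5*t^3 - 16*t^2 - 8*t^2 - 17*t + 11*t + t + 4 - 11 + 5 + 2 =5*t^3 - 24*t^2 - 5*t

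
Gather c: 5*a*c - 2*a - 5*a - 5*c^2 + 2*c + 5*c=-7*a - 5*c^2 + c*(5*a + 7)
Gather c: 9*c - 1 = 9*c - 1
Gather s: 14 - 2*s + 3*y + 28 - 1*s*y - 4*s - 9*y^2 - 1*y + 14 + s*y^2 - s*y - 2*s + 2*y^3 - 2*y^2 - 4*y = s*(y^2 - 2*y - 8) + 2*y^3 - 11*y^2 - 2*y + 56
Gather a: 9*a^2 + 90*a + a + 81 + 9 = 9*a^2 + 91*a + 90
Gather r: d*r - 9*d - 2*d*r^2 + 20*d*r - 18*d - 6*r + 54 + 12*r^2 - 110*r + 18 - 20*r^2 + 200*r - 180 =-27*d + r^2*(-2*d - 8) + r*(21*d + 84) - 108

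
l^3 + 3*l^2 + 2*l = l*(l + 1)*(l + 2)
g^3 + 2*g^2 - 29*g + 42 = (g - 3)*(g - 2)*(g + 7)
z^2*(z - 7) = z^3 - 7*z^2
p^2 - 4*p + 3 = (p - 3)*(p - 1)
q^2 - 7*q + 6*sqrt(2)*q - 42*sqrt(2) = (q - 7)*(q + 6*sqrt(2))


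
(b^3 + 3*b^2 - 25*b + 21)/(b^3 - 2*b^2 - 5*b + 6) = (b + 7)/(b + 2)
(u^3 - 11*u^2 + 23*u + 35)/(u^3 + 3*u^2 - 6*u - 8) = (u^2 - 12*u + 35)/(u^2 + 2*u - 8)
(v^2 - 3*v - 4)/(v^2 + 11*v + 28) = (v^2 - 3*v - 4)/(v^2 + 11*v + 28)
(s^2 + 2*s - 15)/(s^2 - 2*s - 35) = (s - 3)/(s - 7)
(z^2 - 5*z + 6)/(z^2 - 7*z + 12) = (z - 2)/(z - 4)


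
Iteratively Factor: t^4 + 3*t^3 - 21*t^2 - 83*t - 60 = (t + 1)*(t^3 + 2*t^2 - 23*t - 60) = (t + 1)*(t + 4)*(t^2 - 2*t - 15) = (t - 5)*(t + 1)*(t + 4)*(t + 3)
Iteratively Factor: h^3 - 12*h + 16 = (h - 2)*(h^2 + 2*h - 8) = (h - 2)^2*(h + 4)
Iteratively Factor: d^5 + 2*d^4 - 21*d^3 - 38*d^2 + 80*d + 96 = (d + 4)*(d^4 - 2*d^3 - 13*d^2 + 14*d + 24) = (d + 1)*(d + 4)*(d^3 - 3*d^2 - 10*d + 24) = (d - 4)*(d + 1)*(d + 4)*(d^2 + d - 6) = (d - 4)*(d - 2)*(d + 1)*(d + 4)*(d + 3)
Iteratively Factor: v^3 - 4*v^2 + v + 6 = (v + 1)*(v^2 - 5*v + 6) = (v - 3)*(v + 1)*(v - 2)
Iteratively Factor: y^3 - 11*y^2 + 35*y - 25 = (y - 5)*(y^2 - 6*y + 5) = (y - 5)^2*(y - 1)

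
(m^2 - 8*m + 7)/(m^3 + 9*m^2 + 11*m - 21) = (m - 7)/(m^2 + 10*m + 21)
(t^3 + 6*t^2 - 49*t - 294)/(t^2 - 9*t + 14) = (t^2 + 13*t + 42)/(t - 2)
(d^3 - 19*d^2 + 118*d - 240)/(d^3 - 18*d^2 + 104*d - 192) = (d - 5)/(d - 4)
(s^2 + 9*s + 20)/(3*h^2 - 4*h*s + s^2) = (s^2 + 9*s + 20)/(3*h^2 - 4*h*s + s^2)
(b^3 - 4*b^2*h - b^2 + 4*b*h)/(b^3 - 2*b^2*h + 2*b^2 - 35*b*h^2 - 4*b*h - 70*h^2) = b*(-b^2 + 4*b*h + b - 4*h)/(-b^3 + 2*b^2*h - 2*b^2 + 35*b*h^2 + 4*b*h + 70*h^2)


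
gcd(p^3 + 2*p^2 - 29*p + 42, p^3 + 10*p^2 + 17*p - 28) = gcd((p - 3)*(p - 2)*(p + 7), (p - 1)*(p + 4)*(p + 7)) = p + 7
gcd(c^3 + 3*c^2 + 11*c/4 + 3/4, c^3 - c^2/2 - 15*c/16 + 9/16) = c + 1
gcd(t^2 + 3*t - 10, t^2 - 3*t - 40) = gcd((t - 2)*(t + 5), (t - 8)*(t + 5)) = t + 5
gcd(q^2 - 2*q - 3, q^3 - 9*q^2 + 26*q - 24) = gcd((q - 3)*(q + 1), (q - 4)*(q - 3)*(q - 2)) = q - 3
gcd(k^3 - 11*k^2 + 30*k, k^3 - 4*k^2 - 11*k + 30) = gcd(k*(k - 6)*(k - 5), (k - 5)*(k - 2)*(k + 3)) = k - 5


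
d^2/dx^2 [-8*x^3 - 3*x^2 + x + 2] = -48*x - 6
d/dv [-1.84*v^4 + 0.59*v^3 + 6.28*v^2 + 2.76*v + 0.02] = -7.36*v^3 + 1.77*v^2 + 12.56*v + 2.76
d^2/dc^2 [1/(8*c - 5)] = 128/(8*c - 5)^3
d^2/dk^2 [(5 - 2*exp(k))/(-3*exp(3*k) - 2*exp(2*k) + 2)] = (72*exp(6*k) - 369*exp(5*k) - 322*exp(4*k) + 76*exp(3*k) - 222*exp(2*k) - 80*exp(k) + 8)*exp(k)/(27*exp(9*k) + 54*exp(8*k) + 36*exp(7*k) - 46*exp(6*k) - 72*exp(5*k) - 24*exp(4*k) + 36*exp(3*k) + 24*exp(2*k) - 8)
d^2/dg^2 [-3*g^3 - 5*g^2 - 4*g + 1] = -18*g - 10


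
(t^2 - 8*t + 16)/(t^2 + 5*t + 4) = (t^2 - 8*t + 16)/(t^2 + 5*t + 4)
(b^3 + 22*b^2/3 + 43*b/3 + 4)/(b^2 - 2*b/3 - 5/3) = (3*b^3 + 22*b^2 + 43*b + 12)/(3*b^2 - 2*b - 5)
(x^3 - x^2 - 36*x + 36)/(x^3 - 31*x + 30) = (x - 6)/(x - 5)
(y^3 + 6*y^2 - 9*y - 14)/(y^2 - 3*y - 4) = (y^2 + 5*y - 14)/(y - 4)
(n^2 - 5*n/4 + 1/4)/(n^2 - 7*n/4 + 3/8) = 2*(n - 1)/(2*n - 3)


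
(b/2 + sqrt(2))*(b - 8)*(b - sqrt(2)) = b^3/2 - 4*b^2 + sqrt(2)*b^2/2 - 4*sqrt(2)*b - 2*b + 16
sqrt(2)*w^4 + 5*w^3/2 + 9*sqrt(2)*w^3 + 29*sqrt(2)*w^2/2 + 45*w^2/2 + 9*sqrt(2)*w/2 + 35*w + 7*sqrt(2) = (w + 2)*(w + 7)*(w + sqrt(2))*(sqrt(2)*w + 1/2)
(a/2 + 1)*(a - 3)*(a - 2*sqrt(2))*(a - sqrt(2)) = a^4/2 - 3*sqrt(2)*a^3/2 - a^3/2 - a^2 + 3*sqrt(2)*a^2/2 - 2*a + 9*sqrt(2)*a - 12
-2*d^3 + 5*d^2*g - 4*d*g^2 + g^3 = (-2*d + g)*(-d + g)^2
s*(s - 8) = s^2 - 8*s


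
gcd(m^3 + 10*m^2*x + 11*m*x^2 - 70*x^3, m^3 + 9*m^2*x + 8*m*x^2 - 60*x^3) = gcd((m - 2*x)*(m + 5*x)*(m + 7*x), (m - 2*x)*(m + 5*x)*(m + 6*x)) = -m^2 - 3*m*x + 10*x^2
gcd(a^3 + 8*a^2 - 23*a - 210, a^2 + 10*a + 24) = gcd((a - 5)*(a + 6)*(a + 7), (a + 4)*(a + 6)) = a + 6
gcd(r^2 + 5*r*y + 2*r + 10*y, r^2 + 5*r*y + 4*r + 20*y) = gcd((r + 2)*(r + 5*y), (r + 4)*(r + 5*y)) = r + 5*y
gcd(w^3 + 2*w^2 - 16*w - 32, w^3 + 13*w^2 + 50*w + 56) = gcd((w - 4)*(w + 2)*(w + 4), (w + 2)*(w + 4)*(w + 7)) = w^2 + 6*w + 8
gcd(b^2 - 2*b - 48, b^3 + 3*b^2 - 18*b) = b + 6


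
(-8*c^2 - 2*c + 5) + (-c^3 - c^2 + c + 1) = -c^3 - 9*c^2 - c + 6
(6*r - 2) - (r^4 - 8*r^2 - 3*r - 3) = -r^4 + 8*r^2 + 9*r + 1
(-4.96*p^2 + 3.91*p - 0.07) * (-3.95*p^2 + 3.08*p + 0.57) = 19.592*p^4 - 30.7213*p^3 + 9.4921*p^2 + 2.0131*p - 0.0399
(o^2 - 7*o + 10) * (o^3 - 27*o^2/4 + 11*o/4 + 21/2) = o^5 - 55*o^4/4 + 60*o^3 - 305*o^2/4 - 46*o + 105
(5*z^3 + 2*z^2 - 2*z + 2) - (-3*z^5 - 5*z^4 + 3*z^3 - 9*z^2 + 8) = 3*z^5 + 5*z^4 + 2*z^3 + 11*z^2 - 2*z - 6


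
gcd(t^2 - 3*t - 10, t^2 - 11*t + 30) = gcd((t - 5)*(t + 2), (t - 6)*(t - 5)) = t - 5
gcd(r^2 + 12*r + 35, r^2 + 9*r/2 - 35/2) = r + 7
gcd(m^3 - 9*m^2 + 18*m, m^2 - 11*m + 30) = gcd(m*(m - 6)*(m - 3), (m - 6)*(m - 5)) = m - 6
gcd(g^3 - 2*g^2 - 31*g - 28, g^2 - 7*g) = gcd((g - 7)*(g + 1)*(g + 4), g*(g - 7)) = g - 7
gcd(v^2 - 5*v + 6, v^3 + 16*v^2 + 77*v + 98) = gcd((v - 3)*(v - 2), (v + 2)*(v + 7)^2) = 1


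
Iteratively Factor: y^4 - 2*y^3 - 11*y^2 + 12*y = (y - 4)*(y^3 + 2*y^2 - 3*y) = (y - 4)*(y - 1)*(y^2 + 3*y) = y*(y - 4)*(y - 1)*(y + 3)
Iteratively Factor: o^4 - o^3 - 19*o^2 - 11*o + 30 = (o + 2)*(o^3 - 3*o^2 - 13*o + 15) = (o + 2)*(o + 3)*(o^2 - 6*o + 5) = (o - 1)*(o + 2)*(o + 3)*(o - 5)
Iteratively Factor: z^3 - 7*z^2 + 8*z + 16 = (z - 4)*(z^2 - 3*z - 4) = (z - 4)^2*(z + 1)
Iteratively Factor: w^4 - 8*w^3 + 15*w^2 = (w)*(w^3 - 8*w^2 + 15*w) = w*(w - 5)*(w^2 - 3*w) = w^2*(w - 5)*(w - 3)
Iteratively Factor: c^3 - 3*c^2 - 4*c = (c)*(c^2 - 3*c - 4) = c*(c + 1)*(c - 4)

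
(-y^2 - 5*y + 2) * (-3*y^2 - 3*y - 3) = 3*y^4 + 18*y^3 + 12*y^2 + 9*y - 6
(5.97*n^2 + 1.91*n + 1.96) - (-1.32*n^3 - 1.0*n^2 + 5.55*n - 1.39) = 1.32*n^3 + 6.97*n^2 - 3.64*n + 3.35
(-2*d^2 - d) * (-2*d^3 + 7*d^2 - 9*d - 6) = 4*d^5 - 12*d^4 + 11*d^3 + 21*d^2 + 6*d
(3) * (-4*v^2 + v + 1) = -12*v^2 + 3*v + 3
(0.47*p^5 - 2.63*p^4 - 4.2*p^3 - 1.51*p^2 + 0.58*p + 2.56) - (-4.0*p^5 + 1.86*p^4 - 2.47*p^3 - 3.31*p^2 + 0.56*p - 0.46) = 4.47*p^5 - 4.49*p^4 - 1.73*p^3 + 1.8*p^2 + 0.0199999999999999*p + 3.02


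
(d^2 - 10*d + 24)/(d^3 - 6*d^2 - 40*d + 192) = (d - 6)/(d^2 - 2*d - 48)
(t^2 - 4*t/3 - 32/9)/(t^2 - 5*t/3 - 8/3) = (t + 4/3)/(t + 1)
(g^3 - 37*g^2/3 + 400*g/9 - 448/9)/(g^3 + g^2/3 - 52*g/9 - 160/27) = 3*(3*g^2 - 29*g + 56)/(9*g^2 + 27*g + 20)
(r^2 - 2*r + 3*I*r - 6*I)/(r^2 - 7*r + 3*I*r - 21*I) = (r - 2)/(r - 7)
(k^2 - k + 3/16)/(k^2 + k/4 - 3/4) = (k - 1/4)/(k + 1)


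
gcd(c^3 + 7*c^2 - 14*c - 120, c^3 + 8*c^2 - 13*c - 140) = c^2 + c - 20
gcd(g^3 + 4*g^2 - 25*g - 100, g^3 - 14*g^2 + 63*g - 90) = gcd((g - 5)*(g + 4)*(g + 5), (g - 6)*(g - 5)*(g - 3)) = g - 5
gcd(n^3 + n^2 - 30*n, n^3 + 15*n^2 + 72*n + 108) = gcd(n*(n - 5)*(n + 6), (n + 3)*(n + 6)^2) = n + 6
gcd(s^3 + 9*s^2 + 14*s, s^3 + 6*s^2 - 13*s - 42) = s^2 + 9*s + 14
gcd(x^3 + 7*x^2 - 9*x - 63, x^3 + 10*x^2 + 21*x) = x^2 + 10*x + 21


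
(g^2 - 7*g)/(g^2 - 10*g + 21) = g/(g - 3)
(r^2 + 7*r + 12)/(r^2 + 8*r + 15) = (r + 4)/(r + 5)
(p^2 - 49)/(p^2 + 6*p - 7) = (p - 7)/(p - 1)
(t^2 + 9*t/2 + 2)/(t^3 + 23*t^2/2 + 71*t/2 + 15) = (t + 4)/(t^2 + 11*t + 30)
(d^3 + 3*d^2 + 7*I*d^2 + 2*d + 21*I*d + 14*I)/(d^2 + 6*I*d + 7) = (d^2 + 3*d + 2)/(d - I)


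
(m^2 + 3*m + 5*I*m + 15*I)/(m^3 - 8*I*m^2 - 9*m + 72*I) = (m + 5*I)/(m^2 - m*(3 + 8*I) + 24*I)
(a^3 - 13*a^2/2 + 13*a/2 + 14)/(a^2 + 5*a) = (2*a^3 - 13*a^2 + 13*a + 28)/(2*a*(a + 5))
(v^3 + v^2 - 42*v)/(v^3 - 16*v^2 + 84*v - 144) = v*(v + 7)/(v^2 - 10*v + 24)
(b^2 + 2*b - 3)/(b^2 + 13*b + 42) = (b^2 + 2*b - 3)/(b^2 + 13*b + 42)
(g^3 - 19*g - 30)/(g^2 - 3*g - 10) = g + 3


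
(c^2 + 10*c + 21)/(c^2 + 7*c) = (c + 3)/c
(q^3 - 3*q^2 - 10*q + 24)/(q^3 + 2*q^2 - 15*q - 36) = (q - 2)/(q + 3)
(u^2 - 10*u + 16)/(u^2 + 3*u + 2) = (u^2 - 10*u + 16)/(u^2 + 3*u + 2)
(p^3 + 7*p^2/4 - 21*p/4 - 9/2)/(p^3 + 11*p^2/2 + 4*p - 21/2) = (4*p^2 - 5*p - 6)/(2*(2*p^2 + 5*p - 7))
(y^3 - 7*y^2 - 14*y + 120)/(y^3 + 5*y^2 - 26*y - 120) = (y - 6)/(y + 6)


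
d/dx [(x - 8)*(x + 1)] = 2*x - 7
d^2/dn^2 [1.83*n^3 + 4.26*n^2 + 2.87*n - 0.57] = 10.98*n + 8.52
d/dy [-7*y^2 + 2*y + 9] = 2 - 14*y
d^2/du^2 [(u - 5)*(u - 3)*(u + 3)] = 6*u - 10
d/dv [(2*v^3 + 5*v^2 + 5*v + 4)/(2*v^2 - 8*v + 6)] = (2*v^4 - 16*v^3 - 7*v^2 + 22*v + 31)/(2*(v^4 - 8*v^3 + 22*v^2 - 24*v + 9))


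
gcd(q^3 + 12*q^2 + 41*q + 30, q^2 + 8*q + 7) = q + 1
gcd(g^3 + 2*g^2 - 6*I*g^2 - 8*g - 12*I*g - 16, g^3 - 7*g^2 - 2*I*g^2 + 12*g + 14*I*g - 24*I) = g - 2*I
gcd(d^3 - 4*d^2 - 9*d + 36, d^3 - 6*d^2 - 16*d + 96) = d - 4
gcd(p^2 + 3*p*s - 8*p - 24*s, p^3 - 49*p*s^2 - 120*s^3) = p + 3*s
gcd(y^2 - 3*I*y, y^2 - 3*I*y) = y^2 - 3*I*y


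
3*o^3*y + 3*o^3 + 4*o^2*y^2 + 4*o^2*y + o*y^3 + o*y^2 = (o + y)*(3*o + y)*(o*y + o)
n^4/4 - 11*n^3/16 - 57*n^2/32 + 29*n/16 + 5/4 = (n/4 + 1/2)*(n - 4)*(n - 5/4)*(n + 1/2)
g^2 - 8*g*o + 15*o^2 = (g - 5*o)*(g - 3*o)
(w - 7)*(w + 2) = w^2 - 5*w - 14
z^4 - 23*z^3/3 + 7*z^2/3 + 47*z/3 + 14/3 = (z - 7)*(z - 2)*(z + 1/3)*(z + 1)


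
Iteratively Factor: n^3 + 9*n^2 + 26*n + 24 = (n + 3)*(n^2 + 6*n + 8) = (n + 3)*(n + 4)*(n + 2)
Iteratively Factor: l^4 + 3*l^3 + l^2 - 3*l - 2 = (l + 1)*(l^3 + 2*l^2 - l - 2) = (l + 1)^2*(l^2 + l - 2) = (l + 1)^2*(l + 2)*(l - 1)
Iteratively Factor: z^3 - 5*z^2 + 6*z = (z)*(z^2 - 5*z + 6) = z*(z - 3)*(z - 2)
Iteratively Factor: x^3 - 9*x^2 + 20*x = (x - 5)*(x^2 - 4*x) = x*(x - 5)*(x - 4)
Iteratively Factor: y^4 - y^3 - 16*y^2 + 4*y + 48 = (y + 2)*(y^3 - 3*y^2 - 10*y + 24) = (y - 2)*(y + 2)*(y^2 - y - 12) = (y - 2)*(y + 2)*(y + 3)*(y - 4)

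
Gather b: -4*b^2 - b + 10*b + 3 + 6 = -4*b^2 + 9*b + 9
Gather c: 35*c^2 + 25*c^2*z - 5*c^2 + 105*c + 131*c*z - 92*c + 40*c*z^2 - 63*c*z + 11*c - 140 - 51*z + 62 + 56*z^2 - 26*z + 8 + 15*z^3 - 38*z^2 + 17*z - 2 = c^2*(25*z + 30) + c*(40*z^2 + 68*z + 24) + 15*z^3 + 18*z^2 - 60*z - 72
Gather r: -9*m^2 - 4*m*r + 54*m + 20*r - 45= -9*m^2 + 54*m + r*(20 - 4*m) - 45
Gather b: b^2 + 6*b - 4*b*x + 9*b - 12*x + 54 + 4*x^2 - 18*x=b^2 + b*(15 - 4*x) + 4*x^2 - 30*x + 54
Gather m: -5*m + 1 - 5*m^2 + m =-5*m^2 - 4*m + 1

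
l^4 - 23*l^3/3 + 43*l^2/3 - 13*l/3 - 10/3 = (l - 5)*(l - 2)*(l - 1)*(l + 1/3)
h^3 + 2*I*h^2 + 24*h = h*(h - 4*I)*(h + 6*I)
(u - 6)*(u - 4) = u^2 - 10*u + 24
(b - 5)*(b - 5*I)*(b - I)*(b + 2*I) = b^4 - 5*b^3 - 4*I*b^3 + 7*b^2 + 20*I*b^2 - 35*b - 10*I*b + 50*I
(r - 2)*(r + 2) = r^2 - 4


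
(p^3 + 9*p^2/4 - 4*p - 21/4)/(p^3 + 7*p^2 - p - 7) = (4*p^2 + 5*p - 21)/(4*(p^2 + 6*p - 7))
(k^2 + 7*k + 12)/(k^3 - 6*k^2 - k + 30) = (k^2 + 7*k + 12)/(k^3 - 6*k^2 - k + 30)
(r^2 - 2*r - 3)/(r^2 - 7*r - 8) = (r - 3)/(r - 8)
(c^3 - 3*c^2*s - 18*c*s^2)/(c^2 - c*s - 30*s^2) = c*(c + 3*s)/(c + 5*s)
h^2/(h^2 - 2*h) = h/(h - 2)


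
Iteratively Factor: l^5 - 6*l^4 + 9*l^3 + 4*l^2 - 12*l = (l + 1)*(l^4 - 7*l^3 + 16*l^2 - 12*l) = l*(l + 1)*(l^3 - 7*l^2 + 16*l - 12) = l*(l - 2)*(l + 1)*(l^2 - 5*l + 6) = l*(l - 2)^2*(l + 1)*(l - 3)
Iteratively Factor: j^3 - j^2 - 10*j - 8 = (j + 2)*(j^2 - 3*j - 4) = (j + 1)*(j + 2)*(j - 4)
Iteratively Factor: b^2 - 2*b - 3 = (b + 1)*(b - 3)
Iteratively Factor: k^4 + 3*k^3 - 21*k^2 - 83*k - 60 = (k - 5)*(k^3 + 8*k^2 + 19*k + 12) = (k - 5)*(k + 4)*(k^2 + 4*k + 3) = (k - 5)*(k + 1)*(k + 4)*(k + 3)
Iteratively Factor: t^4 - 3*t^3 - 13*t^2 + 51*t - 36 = (t - 1)*(t^3 - 2*t^2 - 15*t + 36) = (t - 3)*(t - 1)*(t^2 + t - 12) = (t - 3)*(t - 1)*(t + 4)*(t - 3)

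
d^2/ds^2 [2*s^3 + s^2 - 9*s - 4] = 12*s + 2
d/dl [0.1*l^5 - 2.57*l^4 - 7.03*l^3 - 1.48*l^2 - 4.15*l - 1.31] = 0.5*l^4 - 10.28*l^3 - 21.09*l^2 - 2.96*l - 4.15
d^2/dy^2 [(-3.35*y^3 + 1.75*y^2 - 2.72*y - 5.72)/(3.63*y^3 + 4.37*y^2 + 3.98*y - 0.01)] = (-1.13686837721616e-13*y^7 + 152.40192*y^6 + 75.3457319999998*y^5 - 1316.505168*y^4 - 1643.492412*y^3 - 1151.166378*y^2 - 598.875042*y - 181.930266)/(47.832147*y^9 + 172.749159*y^8 + 365.297427*y^7 + 461.868974*y^6 + 399.567156*y^5 + 206.227893*y^4 + 62.002325*y^3 - 0.473901*y^2 + 0.001194*y - 1.0e-6)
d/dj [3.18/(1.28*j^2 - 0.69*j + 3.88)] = (2.1942 - 8.1408*j)/(1.28*j^2 - 0.69*j + 3.88)^2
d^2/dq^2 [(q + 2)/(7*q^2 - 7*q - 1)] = 14*((-3*q - 1)*(-7*q^2 + 7*q + 1) - 7*(q + 2)*(2*q - 1)^2)/(-7*q^2 + 7*q + 1)^3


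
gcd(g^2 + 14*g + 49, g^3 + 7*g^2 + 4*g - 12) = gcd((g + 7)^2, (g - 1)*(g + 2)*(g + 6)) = 1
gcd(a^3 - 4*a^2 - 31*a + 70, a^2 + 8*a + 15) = a + 5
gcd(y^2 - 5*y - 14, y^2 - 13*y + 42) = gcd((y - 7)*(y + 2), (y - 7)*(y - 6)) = y - 7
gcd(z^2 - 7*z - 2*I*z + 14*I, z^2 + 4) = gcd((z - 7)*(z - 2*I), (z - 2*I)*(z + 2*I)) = z - 2*I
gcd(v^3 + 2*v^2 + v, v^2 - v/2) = v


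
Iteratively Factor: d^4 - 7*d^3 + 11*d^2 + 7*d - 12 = (d - 3)*(d^3 - 4*d^2 - d + 4) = (d - 3)*(d + 1)*(d^2 - 5*d + 4) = (d - 3)*(d - 1)*(d + 1)*(d - 4)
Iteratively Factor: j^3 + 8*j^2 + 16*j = (j)*(j^2 + 8*j + 16) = j*(j + 4)*(j + 4)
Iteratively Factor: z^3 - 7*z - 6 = (z + 1)*(z^2 - z - 6) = (z - 3)*(z + 1)*(z + 2)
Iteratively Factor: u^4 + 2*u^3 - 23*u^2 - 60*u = (u + 4)*(u^3 - 2*u^2 - 15*u) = (u - 5)*(u + 4)*(u^2 + 3*u) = (u - 5)*(u + 3)*(u + 4)*(u)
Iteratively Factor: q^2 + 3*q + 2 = (q + 2)*(q + 1)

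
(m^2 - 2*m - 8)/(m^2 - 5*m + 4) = (m + 2)/(m - 1)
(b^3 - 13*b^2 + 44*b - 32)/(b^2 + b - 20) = (b^2 - 9*b + 8)/(b + 5)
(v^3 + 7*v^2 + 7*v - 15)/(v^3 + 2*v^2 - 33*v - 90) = (v - 1)/(v - 6)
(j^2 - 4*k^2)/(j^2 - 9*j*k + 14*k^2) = (j + 2*k)/(j - 7*k)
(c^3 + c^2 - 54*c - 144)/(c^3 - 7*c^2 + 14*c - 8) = (c^3 + c^2 - 54*c - 144)/(c^3 - 7*c^2 + 14*c - 8)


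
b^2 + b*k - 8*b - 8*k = (b - 8)*(b + k)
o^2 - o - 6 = (o - 3)*(o + 2)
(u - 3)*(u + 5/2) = u^2 - u/2 - 15/2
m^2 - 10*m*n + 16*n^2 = (m - 8*n)*(m - 2*n)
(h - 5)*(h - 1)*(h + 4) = h^3 - 2*h^2 - 19*h + 20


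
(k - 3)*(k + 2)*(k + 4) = k^3 + 3*k^2 - 10*k - 24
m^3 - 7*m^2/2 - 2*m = m*(m - 4)*(m + 1/2)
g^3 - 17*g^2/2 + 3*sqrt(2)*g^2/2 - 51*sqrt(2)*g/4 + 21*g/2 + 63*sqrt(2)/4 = (g - 7)*(g - 3/2)*(g + 3*sqrt(2)/2)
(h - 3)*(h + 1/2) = h^2 - 5*h/2 - 3/2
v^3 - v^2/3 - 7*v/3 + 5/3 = (v - 1)^2*(v + 5/3)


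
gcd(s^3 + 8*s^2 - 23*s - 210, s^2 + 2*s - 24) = s + 6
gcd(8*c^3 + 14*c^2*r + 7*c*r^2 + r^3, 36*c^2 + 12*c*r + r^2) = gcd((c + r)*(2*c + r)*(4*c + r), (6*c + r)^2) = 1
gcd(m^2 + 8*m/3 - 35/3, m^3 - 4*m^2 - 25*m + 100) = m + 5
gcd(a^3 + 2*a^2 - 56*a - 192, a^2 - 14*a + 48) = a - 8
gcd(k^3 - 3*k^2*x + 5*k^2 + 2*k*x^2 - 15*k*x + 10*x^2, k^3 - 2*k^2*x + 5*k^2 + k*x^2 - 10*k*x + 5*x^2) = -k^2 + k*x - 5*k + 5*x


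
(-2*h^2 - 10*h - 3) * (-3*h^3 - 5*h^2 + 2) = 6*h^5 + 40*h^4 + 59*h^3 + 11*h^2 - 20*h - 6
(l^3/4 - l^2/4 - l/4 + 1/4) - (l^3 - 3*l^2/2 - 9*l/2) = -3*l^3/4 + 5*l^2/4 + 17*l/4 + 1/4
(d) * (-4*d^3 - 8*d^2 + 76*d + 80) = -4*d^4 - 8*d^3 + 76*d^2 + 80*d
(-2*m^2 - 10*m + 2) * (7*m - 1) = -14*m^3 - 68*m^2 + 24*m - 2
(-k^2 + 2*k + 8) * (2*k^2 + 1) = -2*k^4 + 4*k^3 + 15*k^2 + 2*k + 8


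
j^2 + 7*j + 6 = (j + 1)*(j + 6)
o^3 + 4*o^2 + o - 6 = (o - 1)*(o + 2)*(o + 3)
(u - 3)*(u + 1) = u^2 - 2*u - 3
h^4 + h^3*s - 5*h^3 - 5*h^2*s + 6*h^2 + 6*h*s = h*(h - 3)*(h - 2)*(h + s)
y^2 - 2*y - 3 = (y - 3)*(y + 1)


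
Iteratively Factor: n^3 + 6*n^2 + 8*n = (n + 2)*(n^2 + 4*n) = n*(n + 2)*(n + 4)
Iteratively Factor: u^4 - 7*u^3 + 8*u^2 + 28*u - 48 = (u - 2)*(u^3 - 5*u^2 - 2*u + 24) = (u - 4)*(u - 2)*(u^2 - u - 6) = (u - 4)*(u - 3)*(u - 2)*(u + 2)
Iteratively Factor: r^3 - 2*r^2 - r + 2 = (r - 1)*(r^2 - r - 2) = (r - 1)*(r + 1)*(r - 2)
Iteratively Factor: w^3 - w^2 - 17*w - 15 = (w + 1)*(w^2 - 2*w - 15) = (w - 5)*(w + 1)*(w + 3)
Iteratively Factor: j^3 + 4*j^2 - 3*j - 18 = (j - 2)*(j^2 + 6*j + 9) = (j - 2)*(j + 3)*(j + 3)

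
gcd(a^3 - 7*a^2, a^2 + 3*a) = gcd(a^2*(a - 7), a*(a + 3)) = a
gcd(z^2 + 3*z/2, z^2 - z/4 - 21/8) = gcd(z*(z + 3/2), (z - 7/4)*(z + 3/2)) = z + 3/2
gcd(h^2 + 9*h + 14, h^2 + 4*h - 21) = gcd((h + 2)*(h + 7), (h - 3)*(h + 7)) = h + 7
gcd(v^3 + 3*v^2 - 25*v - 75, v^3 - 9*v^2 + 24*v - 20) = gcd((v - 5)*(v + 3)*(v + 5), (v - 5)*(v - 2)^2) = v - 5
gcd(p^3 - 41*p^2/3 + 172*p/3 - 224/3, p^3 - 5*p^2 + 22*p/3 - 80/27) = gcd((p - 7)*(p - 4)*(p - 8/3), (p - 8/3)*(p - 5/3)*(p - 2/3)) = p - 8/3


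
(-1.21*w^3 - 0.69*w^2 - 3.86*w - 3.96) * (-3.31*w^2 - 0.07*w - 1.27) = 4.0051*w^5 + 2.3686*w^4 + 14.3616*w^3 + 14.2541*w^2 + 5.1794*w + 5.0292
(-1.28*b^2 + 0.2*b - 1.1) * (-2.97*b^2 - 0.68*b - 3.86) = 3.8016*b^4 + 0.2764*b^3 + 8.0718*b^2 - 0.0239999999999999*b + 4.246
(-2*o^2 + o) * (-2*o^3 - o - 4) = 4*o^5 - 2*o^4 + 2*o^3 + 7*o^2 - 4*o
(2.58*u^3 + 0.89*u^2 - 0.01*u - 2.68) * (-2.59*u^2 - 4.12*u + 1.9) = -6.6822*u^5 - 12.9347*u^4 + 1.2611*u^3 + 8.6734*u^2 + 11.0226*u - 5.092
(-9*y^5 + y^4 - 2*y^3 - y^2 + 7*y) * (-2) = 18*y^5 - 2*y^4 + 4*y^3 + 2*y^2 - 14*y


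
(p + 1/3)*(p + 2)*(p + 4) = p^3 + 19*p^2/3 + 10*p + 8/3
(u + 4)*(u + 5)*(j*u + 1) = j*u^3 + 9*j*u^2 + 20*j*u + u^2 + 9*u + 20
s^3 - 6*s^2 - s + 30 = (s - 5)*(s - 3)*(s + 2)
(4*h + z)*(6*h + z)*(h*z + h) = 24*h^3*z + 24*h^3 + 10*h^2*z^2 + 10*h^2*z + h*z^3 + h*z^2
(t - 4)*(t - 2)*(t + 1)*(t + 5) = t^4 - 23*t^2 + 18*t + 40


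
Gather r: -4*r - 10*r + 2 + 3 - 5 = -14*r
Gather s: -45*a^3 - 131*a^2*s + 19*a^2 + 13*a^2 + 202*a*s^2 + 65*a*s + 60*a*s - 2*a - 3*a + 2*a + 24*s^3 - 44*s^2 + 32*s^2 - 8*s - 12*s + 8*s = -45*a^3 + 32*a^2 - 3*a + 24*s^3 + s^2*(202*a - 12) + s*(-131*a^2 + 125*a - 12)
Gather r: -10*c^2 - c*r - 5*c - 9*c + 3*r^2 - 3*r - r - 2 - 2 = -10*c^2 - 14*c + 3*r^2 + r*(-c - 4) - 4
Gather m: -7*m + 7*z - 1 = -7*m + 7*z - 1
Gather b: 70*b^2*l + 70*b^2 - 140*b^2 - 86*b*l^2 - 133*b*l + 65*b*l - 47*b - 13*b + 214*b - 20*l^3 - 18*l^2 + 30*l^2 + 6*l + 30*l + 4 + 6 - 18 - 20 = b^2*(70*l - 70) + b*(-86*l^2 - 68*l + 154) - 20*l^3 + 12*l^2 + 36*l - 28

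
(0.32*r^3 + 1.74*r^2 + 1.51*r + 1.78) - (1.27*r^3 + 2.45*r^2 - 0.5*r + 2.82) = -0.95*r^3 - 0.71*r^2 + 2.01*r - 1.04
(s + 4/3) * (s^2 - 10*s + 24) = s^3 - 26*s^2/3 + 32*s/3 + 32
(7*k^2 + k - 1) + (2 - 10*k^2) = -3*k^2 + k + 1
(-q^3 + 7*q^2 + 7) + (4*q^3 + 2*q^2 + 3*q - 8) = 3*q^3 + 9*q^2 + 3*q - 1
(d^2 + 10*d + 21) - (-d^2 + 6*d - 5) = 2*d^2 + 4*d + 26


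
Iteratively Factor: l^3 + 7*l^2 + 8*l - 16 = (l + 4)*(l^2 + 3*l - 4) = (l - 1)*(l + 4)*(l + 4)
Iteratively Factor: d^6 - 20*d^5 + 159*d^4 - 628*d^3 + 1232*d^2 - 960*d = (d)*(d^5 - 20*d^4 + 159*d^3 - 628*d^2 + 1232*d - 960) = d*(d - 4)*(d^4 - 16*d^3 + 95*d^2 - 248*d + 240) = d*(d - 4)^2*(d^3 - 12*d^2 + 47*d - 60) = d*(d - 4)^2*(d - 3)*(d^2 - 9*d + 20) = d*(d - 4)^3*(d - 3)*(d - 5)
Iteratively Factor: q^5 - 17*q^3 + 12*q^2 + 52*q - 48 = (q + 4)*(q^4 - 4*q^3 - q^2 + 16*q - 12) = (q + 2)*(q + 4)*(q^3 - 6*q^2 + 11*q - 6) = (q - 2)*(q + 2)*(q + 4)*(q^2 - 4*q + 3) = (q - 3)*(q - 2)*(q + 2)*(q + 4)*(q - 1)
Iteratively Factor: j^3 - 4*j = (j)*(j^2 - 4) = j*(j - 2)*(j + 2)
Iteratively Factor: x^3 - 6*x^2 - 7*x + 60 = (x - 4)*(x^2 - 2*x - 15) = (x - 5)*(x - 4)*(x + 3)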